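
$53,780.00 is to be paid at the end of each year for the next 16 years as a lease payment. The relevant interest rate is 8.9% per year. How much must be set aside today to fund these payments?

This is an ordinary annuity: 16 payments of $53,780.00 at the end of each year.
Periodic rate r = 0.089 per year.
PV = PMT × [(1 − (1+r)^−n)/r] = 53,780 × [1 − (1+r)^−16] / r = $449,820.80

$449,820.80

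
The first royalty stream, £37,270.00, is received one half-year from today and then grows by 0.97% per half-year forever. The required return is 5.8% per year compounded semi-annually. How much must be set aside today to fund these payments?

£1,931,088.08

Periodic rate r = 0.058/2 per half-year.
Growing perpetuity (Gordon): PV = PMT₁ / (r − g) = 37,270 / (r − 0.0097) = £1,931,088.08.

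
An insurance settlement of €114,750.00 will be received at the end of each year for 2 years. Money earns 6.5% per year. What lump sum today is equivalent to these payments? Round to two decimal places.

This is an ordinary annuity: 2 payments of €114,750.00 at the end of each year.
Periodic rate r = 0.065 per year.
PV = PMT × [(1 − (1+r)^−n)/r] = 114,750 × [1 − (1+r)^−2] / r = €208,916.88

€208,916.88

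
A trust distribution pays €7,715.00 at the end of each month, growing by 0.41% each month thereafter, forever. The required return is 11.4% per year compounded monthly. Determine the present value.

€1,428,703.70

Periodic rate r = 0.114/12 per month.
Growing perpetuity (Gordon): PV = PMT₁ / (r − g) = 7,715 / (r − 0.0041) = €1,428,703.70.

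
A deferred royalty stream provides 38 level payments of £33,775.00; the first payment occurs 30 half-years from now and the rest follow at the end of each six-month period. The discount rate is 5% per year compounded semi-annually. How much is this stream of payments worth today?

£401,862.34

Ordinary annuity of 38 payments, first payment at period 30.
Periodic rate r = 0.05/2 per half-year; n is counted in half-years.
The ordinary-annuity PV formula values the stream one period before the first payment (period 29); discount that back 29 periods:
PV₀ = 33,775 × [1 − (1+r)^−38] / r × (1+r)^−29 = £401,862.34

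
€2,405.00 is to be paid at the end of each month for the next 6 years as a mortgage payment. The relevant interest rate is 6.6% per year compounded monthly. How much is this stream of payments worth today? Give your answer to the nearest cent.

€142,665.77

This is an ordinary annuity: 72 payments of €2,405.00 at the end of each month.
Periodic rate r = 0.066/12 per month; n is counted in months.
PV = PMT × [(1 − (1+r)^−n)/r] = 2,405 × [1 − (1+r)^−72] / r = €142,665.77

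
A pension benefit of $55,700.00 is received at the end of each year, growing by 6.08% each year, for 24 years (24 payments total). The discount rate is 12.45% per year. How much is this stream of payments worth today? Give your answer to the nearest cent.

Periodic rate r = 0.1245 per year.
Growing ordinary annuity: PV = PMT₁ × [1 − ((1+g)/(1+r))^n] / (r − g) = 55,700 × [1 − ((1+0.0608)/(1+r))^24] / (r − 0.0608) = $658,690.02.

$658,690.02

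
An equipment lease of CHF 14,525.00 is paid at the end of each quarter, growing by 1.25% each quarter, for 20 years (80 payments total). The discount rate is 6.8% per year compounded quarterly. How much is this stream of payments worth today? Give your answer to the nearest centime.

Periodic rate r = 0.068/4 per quarter; n is counted in quarters.
Growing ordinary annuity: PV = PMT₁ × [1 − ((1+g)/(1+r))^n] / (r − g) = 14,525 × [1 − ((1+0.0125)/(1+r))^80] / (r − 0.0125) = CHF 964,020.06.

CHF 964,020.06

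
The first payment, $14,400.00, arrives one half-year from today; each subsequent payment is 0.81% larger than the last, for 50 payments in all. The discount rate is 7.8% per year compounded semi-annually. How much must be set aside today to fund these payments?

$363,026.50

Periodic rate r = 0.078/2 per half-year; n is counted in half-years.
Growing ordinary annuity: PV = PMT₁ × [1 − ((1+g)/(1+r))^n] / (r − g) = 14,400 × [1 − ((1+0.0081)/(1+r))^50] / (r − 0.0081) = $363,026.50.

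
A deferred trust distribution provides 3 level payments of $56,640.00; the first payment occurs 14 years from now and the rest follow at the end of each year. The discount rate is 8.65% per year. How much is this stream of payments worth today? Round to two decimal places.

$49,067.54

Ordinary annuity of 3 payments, first payment at period 14.
Periodic rate r = 0.0865 per year.
The ordinary-annuity PV formula values the stream one period before the first payment (period 13); discount that back 13 periods:
PV₀ = 56,640 × [1 − (1+r)^−3] / r × (1+r)^−13 = $49,067.54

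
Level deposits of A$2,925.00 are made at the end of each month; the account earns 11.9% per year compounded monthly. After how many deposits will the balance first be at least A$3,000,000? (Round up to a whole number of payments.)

Periodic rate r = 0.119/12 per month; n is counted in months.
Ordinary annuity FV: 3,000,000 = 2,925 × [((1+r)^n − 1)/r].
(1+r)^n = 1 + 3,000,000 × r / 2,925, so n = ln(1 + 3,000,000·r/2,925) / ln(1+r) = 244.56.
Round up to a whole number of payments: n = 245.

245 payments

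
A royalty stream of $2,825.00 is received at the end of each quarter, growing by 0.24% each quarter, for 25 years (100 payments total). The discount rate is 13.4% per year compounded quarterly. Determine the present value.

Periodic rate r = 0.134/4 per quarter; n is counted in quarters.
Growing ordinary annuity: PV = PMT₁ × [1 − ((1+g)/(1+r))^n] / (r − g) = 2,825 × [1 − ((1+0.0024)/(1+r))^100] / (r − 0.0024) = $86,557.27.

$86,557.27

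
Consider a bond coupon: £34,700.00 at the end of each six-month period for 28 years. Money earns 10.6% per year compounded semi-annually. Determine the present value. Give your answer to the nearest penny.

£618,403.76

This is an ordinary annuity: 56 payments of £34,700.00 at the end of each six-month period.
Periodic rate r = 0.106/2 per half-year; n is counted in half-years.
PV = PMT × [(1 − (1+r)^−n)/r] = 34,700 × [1 − (1+r)^−56] / r = £618,403.76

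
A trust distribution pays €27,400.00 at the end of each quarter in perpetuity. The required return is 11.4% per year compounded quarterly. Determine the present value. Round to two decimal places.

€961,403.51

Periodic rate r = 0.114/4 per quarter.
Level perpetuity: PV = PMT / r = 27,400 / (0.114/4) = €961,403.51.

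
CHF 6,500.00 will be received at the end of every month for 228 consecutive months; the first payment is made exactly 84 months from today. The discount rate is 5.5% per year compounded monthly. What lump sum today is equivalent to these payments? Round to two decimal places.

CHF 628,223.96

Ordinary annuity of 228 payments, first payment at period 84.
Periodic rate r = 0.055/12 per month; n is counted in months.
The ordinary-annuity PV formula values the stream one period before the first payment (period 83); discount that back 83 periods:
PV₀ = 6,500 × [1 − (1+r)^−228] / r × (1+r)^−83 = CHF 628,223.96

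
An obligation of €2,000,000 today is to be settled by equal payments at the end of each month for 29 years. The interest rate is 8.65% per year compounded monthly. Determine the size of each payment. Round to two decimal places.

Level ordinary annuity; solve PV = PMT × [(1 − (1+r)^−n)/r] for PMT.
Periodic rate r = 0.0865/12 per month; n is counted in months.
With n = 348: PMT = 2,000,000 / ([(1 − (1+r)^−n)/r]) = €15,706.58

€15,706.58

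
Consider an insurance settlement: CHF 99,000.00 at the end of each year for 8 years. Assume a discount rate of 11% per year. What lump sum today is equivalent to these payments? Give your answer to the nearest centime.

CHF 509,466.15

This is an ordinary annuity: 8 payments of CHF 99,000.00 at the end of each year.
Periodic rate r = 0.11 per year.
PV = PMT × [(1 − (1+r)^−n)/r] = 99,000 × [1 − (1+r)^−8] / r = CHF 509,466.15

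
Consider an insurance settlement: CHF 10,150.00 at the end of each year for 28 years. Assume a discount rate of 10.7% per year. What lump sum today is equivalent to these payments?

This is an ordinary annuity: 28 payments of CHF 10,150.00 at the end of each year.
Periodic rate r = 0.107 per year.
PV = PMT × [(1 − (1+r)^−n)/r] = 10,150 × [1 − (1+r)^−28] / r = CHF 89,352.38

CHF 89,352.38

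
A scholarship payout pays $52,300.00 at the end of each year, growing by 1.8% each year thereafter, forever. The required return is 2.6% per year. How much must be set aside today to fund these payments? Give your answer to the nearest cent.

Periodic rate r = 0.026 per year.
Growing perpetuity (Gordon): PV = PMT₁ / (r − g) = 52,300 / (r − 0.018) = $6,537,500.00.

$6,537,500.00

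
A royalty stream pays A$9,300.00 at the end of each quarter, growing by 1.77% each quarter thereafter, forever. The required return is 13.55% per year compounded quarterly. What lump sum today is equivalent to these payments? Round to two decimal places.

Periodic rate r = 0.1355/4 per quarter.
Growing perpetuity (Gordon): PV = PMT₁ / (r − g) = 9,300 / (r − 0.0177) = A$574,961.36.

A$574,961.36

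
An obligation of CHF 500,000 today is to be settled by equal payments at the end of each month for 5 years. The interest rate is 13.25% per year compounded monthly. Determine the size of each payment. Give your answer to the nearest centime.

Level ordinary annuity; solve PV = PMT × [(1 − (1+r)^−n)/r] for PMT.
Periodic rate r = 0.1325/12 per month; n is counted in months.
With n = 60: PMT = 500,000 / ([(1 − (1+r)^−n)/r]) = CHF 11,440.63

CHF 11,440.63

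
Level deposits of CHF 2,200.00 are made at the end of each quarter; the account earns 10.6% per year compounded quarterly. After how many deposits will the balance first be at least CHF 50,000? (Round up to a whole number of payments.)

19 payments

Periodic rate r = 0.106/4 per quarter; n is counted in quarters.
Ordinary annuity FV: 50,000 = 2,200 × [((1+r)^n − 1)/r].
(1+r)^n = 1 + 50,000 × r / 2,200, so n = ln(1 + 50,000·r/2,200) / ln(1+r) = 18.02.
Round up to a whole number of payments: n = 19.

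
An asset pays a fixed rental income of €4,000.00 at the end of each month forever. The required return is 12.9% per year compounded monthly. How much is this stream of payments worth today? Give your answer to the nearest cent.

Periodic rate r = 0.129/12 per month.
Level perpetuity: PV = PMT / r = 4,000 / (0.129/12) = €372,093.02.

€372,093.02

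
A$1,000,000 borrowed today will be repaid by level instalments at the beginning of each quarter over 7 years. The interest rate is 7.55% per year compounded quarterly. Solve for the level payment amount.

Level annuity due; solve PV = PMT × [(1 − (1+r)^−n)/r] × (1+r) for PMT.
Periodic rate r = 0.0755/4 per quarter; n is counted in quarters.
With n = 28: PMT = 1,000,000 / ([(1 − (1+r)^−n)/r] × (1+r)) = A$45,449.73

A$45,449.73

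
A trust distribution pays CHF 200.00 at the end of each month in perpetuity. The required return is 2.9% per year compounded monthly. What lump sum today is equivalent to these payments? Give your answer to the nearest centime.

CHF 82,758.62

Periodic rate r = 0.029/12 per month.
Level perpetuity: PV = PMT / r = 200 / (0.029/12) = CHF 82,758.62.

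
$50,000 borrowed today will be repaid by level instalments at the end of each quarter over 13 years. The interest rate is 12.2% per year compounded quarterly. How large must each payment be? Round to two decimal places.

Level ordinary annuity; solve PV = PMT × [(1 − (1+r)^−n)/r] for PMT.
Periodic rate r = 0.122/4 per quarter; n is counted in quarters.
With n = 52: PMT = 50,000 / ([(1 − (1+r)^−n)/r]) = $1,929.54

$1,929.54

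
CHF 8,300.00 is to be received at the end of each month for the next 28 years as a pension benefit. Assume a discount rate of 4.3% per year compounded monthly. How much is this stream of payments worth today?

CHF 1,619,917.27

This is an ordinary annuity: 336 payments of CHF 8,300.00 at the end of each month.
Periodic rate r = 0.043/12 per month; n is counted in months.
PV = PMT × [(1 − (1+r)^−n)/r] = 8,300 × [1 − (1+r)^−336] / r = CHF 1,619,917.27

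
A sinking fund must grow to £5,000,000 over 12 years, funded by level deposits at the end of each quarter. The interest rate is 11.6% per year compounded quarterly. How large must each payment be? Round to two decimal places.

£49,252.55

Level ordinary annuity; solve FV = PMT × [((1+r)^n − 1)/r] for PMT.
Periodic rate r = 0.116/4 per quarter; n is counted in quarters.
With n = 48: PMT = 5,000,000 / ([((1+r)^n − 1)/r]) = £49,252.55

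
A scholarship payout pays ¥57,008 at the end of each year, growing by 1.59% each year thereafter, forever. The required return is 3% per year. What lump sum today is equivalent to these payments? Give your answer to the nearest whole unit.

¥4,043,121

Periodic rate r = 0.03 per year.
Growing perpetuity (Gordon): PV = PMT₁ / (r − g) = 57,008 / (r − 0.0159) = ¥4,043,121.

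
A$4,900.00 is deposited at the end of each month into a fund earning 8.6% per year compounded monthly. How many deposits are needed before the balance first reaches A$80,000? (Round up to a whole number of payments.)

16 payments

Periodic rate r = 0.086/12 per month; n is counted in months.
Ordinary annuity FV: 80,000 = 4,900 × [((1+r)^n − 1)/r].
(1+r)^n = 1 + 80,000 × r / 4,900, so n = ln(1 + 80,000·r/4,900) / ln(1+r) = 15.50.
Round up to a whole number of payments: n = 16.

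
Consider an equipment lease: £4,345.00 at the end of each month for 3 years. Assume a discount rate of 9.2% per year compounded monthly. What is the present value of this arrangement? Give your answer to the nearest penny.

£136,237.23

This is an ordinary annuity: 36 payments of £4,345.00 at the end of each month.
Periodic rate r = 0.092/12 per month; n is counted in months.
PV = PMT × [(1 − (1+r)^−n)/r] = 4,345 × [1 − (1+r)^−36] / r = £136,237.23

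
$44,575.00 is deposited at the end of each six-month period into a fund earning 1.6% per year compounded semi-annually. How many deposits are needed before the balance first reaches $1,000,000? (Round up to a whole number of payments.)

21 payments

Periodic rate r = 0.016/2 per half-year; n is counted in half-years.
Ordinary annuity FV: 1,000,000 = 44,575 × [((1+r)^n − 1)/r].
(1+r)^n = 1 + 1,000,000 × r / 44,575, so n = ln(1 + 1,000,000·r/44,575) / ln(1+r) = 20.72.
Round up to a whole number of payments: n = 21.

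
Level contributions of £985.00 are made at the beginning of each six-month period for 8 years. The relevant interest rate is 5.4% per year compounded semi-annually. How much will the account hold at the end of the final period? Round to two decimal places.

This is an annuity due: 16 deposits of £985.00 at the beginning of each six-month period.
Periodic rate r = 0.054/2 per half-year; n is counted in half-years.
FV = PMT × [((1+r)^n − 1)/r] × (1+r) = 985 × [(1+r)^16 − 1] / r × (1+r) = £19,914.77

£19,914.77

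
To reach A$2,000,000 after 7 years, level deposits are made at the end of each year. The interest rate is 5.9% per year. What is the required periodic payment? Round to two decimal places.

A$238,997.66

Level ordinary annuity; solve FV = PMT × [((1+r)^n − 1)/r] for PMT.
Periodic rate r = 0.059 per year.
With n = 7: PMT = 2,000,000 / ([((1+r)^n − 1)/r]) = A$238,997.66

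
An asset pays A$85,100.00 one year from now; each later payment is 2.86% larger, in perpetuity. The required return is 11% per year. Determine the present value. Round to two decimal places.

Periodic rate r = 0.11 per year.
Growing perpetuity (Gordon): PV = PMT₁ / (r − g) = 85,100 / (r − 0.0286) = A$1,045,454.55.

A$1,045,454.55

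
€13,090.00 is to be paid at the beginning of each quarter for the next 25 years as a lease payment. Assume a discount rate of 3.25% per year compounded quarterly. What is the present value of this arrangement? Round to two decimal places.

€901,077.20

This is an annuity due: 100 payments of €13,090.00 at the beginning of each quarter.
Periodic rate r = 0.0325/4 per quarter; n is counted in quarters.
PV = PMT × [(1 − (1+r)^−n)/r] × (1+r) = 13,090 × [1 − (1+r)^−100] / r × (1+r) = €901,077.20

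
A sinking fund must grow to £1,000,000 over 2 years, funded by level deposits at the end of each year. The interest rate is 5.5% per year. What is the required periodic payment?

£486,618.00

Level ordinary annuity; solve FV = PMT × [((1+r)^n − 1)/r] for PMT.
Periodic rate r = 0.055 per year.
With n = 2: PMT = 1,000,000 / ([((1+r)^n − 1)/r]) = £486,618.00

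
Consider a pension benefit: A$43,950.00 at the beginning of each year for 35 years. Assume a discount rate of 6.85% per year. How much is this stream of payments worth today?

This is an annuity due: 35 payments of A$43,950.00 at the beginning of each year.
Periodic rate r = 0.0685 per year.
PV = PMT × [(1 − (1+r)^−n)/r] × (1+r) = 43,950 × [1 − (1+r)^−35] / r × (1+r) = A$618,113.22

A$618,113.22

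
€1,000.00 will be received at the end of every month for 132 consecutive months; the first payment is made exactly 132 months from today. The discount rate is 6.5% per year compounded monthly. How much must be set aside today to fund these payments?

Ordinary annuity of 132 payments, first payment at period 132.
Periodic rate r = 0.065/12 per month; n is counted in months.
The ordinary-annuity PV formula values the stream one period before the first payment (period 131); discount that back 131 periods:
PV₀ = 1,000 × [1 − (1+r)^−132] / r × (1+r)^−131 = €46,385.79

€46,385.79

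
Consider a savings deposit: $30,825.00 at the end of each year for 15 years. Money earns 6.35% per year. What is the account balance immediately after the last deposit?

This is an ordinary annuity: 15 deposits of $30,825.00 at the end of each year.
Periodic rate r = 0.0635 per year.
FV = PMT × [((1+r)^n − 1)/r] = 30,825 × [(1+r)^15 − 1] / r = $736,906.22

$736,906.22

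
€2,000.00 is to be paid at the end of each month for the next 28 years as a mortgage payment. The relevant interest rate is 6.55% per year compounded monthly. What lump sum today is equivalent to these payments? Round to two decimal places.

€307,576.67

This is an ordinary annuity: 336 payments of €2,000.00 at the end of each month.
Periodic rate r = 0.0655/12 per month; n is counted in months.
PV = PMT × [(1 − (1+r)^−n)/r] = 2,000 × [1 − (1+r)^−336] / r = €307,576.67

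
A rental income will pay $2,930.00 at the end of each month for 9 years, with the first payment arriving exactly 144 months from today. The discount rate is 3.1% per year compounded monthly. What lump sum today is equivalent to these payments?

Ordinary annuity of 108 payments, first payment at period 144.
Periodic rate r = 0.031/12 per month; n is counted in months.
The ordinary-annuity PV formula values the stream one period before the first payment (period 143); discount that back 143 periods:
PV₀ = 2,930 × [1 − (1+r)^−108] / r × (1+r)^−143 = $190,721.81

$190,721.81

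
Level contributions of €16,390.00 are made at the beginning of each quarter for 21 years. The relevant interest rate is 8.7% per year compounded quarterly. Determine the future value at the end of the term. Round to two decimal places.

This is an annuity due: 84 deposits of €16,390.00 at the beginning of each quarter.
Periodic rate r = 0.087/4 per quarter; n is counted in quarters.
FV = PMT × [((1+r)^n − 1)/r] × (1+r) = 16,390 × [(1+r)^84 − 1] / r × (1+r) = €3,922,658.65

€3,922,658.65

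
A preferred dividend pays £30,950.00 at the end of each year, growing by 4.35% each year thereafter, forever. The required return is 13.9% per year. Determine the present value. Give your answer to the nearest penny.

£324,083.77

Periodic rate r = 0.139 per year.
Growing perpetuity (Gordon): PV = PMT₁ / (r − g) = 30,950 / (r − 0.0435) = £324,083.77.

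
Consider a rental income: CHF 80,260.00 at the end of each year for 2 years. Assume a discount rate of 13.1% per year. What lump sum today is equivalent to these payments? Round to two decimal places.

CHF 133,708.00

This is an ordinary annuity: 2 payments of CHF 80,260.00 at the end of each year.
Periodic rate r = 0.131 per year.
PV = PMT × [(1 − (1+r)^−n)/r] = 80,260 × [1 − (1+r)^−2] / r = CHF 133,708.00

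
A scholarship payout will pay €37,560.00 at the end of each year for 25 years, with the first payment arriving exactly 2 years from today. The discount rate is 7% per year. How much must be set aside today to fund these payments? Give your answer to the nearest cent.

Ordinary annuity of 25 payments, first payment at period 2.
Periodic rate r = 0.07 per year.
The ordinary-annuity PV formula values the stream one period before the first payment (period 1); discount that back 1 periods:
PV₀ = 37,560 × [1 − (1+r)^−25] / r × (1+r)^−1 = €409,073.44

€409,073.44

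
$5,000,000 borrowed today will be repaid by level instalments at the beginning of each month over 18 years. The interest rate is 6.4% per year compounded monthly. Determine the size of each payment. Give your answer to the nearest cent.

Level annuity due; solve PV = PMT × [(1 − (1+r)^−n)/r] × (1+r) for PMT.
Periodic rate r = 0.064/12 per month; n is counted in months.
With n = 216: PMT = 5,000,000 / ([(1 − (1+r)^−n)/r] × (1+r)) = $38,834.77

$38,834.77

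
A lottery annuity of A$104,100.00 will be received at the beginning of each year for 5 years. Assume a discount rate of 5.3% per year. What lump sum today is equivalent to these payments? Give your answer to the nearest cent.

This is an annuity due: 5 payments of A$104,100.00 at the beginning of each year.
Periodic rate r = 0.053 per year.
PV = PMT × [(1 − (1+r)^−n)/r] × (1+r) = 104,100 × [1 − (1+r)^−5] / r × (1+r) = A$470,675.50

A$470,675.50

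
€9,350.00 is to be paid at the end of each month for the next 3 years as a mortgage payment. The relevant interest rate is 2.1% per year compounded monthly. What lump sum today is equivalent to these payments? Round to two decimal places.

€325,940.07

This is an ordinary annuity: 36 payments of €9,350.00 at the end of each month.
Periodic rate r = 0.021/12 per month; n is counted in months.
PV = PMT × [(1 − (1+r)^−n)/r] = 9,350 × [1 − (1+r)^−36] / r = €325,940.07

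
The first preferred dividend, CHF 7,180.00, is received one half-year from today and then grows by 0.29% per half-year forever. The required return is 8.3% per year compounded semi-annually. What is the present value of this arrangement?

Periodic rate r = 0.083/2 per half-year.
Growing perpetuity (Gordon): PV = PMT₁ / (r − g) = 7,180 / (r − 0.0029) = CHF 186,010.36.

CHF 186,010.36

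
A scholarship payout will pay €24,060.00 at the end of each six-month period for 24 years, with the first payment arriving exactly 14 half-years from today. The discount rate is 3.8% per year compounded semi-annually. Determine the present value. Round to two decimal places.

Ordinary annuity of 48 payments, first payment at period 14.
Periodic rate r = 0.038/2 per half-year; n is counted in half-years.
The ordinary-annuity PV formula values the stream one period before the first payment (period 13); discount that back 13 periods:
PV₀ = 24,060 × [1 − (1+r)^−48] / r × (1+r)^−13 = €589,751.71

€589,751.71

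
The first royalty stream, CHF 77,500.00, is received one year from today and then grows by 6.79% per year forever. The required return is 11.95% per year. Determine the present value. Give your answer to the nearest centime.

CHF 1,501,937.98

Periodic rate r = 0.1195 per year.
Growing perpetuity (Gordon): PV = PMT₁ / (r − g) = 77,500 / (r − 0.0679) = CHF 1,501,937.98.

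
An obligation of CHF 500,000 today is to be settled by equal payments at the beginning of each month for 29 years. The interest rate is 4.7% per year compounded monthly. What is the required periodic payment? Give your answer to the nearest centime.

CHF 2,623.92

Level annuity due; solve PV = PMT × [(1 − (1+r)^−n)/r] × (1+r) for PMT.
Periodic rate r = 0.047/12 per month; n is counted in months.
With n = 348: PMT = 500,000 / ([(1 − (1+r)^−n)/r] × (1+r)) = CHF 2,623.92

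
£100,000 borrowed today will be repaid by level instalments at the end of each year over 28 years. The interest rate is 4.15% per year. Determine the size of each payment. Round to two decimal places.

Level ordinary annuity; solve PV = PMT × [(1 − (1+r)^−n)/r] for PMT.
Periodic rate r = 0.0415 per year.
With n = 28: PMT = 100,000 / ([(1 − (1+r)^−n)/r]) = £6,105.52

£6,105.52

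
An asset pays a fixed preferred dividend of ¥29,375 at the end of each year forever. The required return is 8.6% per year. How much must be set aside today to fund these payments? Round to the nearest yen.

¥341,570

Periodic rate r = 0.086 per year.
Level perpetuity: PV = PMT / r = 29,375 / (0.086) = ¥341,570.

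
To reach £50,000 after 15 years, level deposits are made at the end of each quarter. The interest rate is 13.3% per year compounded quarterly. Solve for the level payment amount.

£271.76

Level ordinary annuity; solve FV = PMT × [((1+r)^n − 1)/r] for PMT.
Periodic rate r = 0.133/4 per quarter; n is counted in quarters.
With n = 60: PMT = 50,000 / ([((1+r)^n − 1)/r]) = £271.76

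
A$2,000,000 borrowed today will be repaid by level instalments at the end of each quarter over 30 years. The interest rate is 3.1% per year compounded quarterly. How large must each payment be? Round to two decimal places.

Level ordinary annuity; solve PV = PMT × [(1 − (1+r)^−n)/r] for PMT.
Periodic rate r = 0.031/4 per quarter; n is counted in quarters.
With n = 120: PMT = 2,000,000 / ([(1 − (1+r)^−n)/r]) = A$25,661.01

A$25,661.01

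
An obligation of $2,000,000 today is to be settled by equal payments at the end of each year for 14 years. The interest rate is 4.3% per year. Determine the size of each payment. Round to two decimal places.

Level ordinary annuity; solve PV = PMT × [(1 − (1+r)^−n)/r] for PMT.
Periodic rate r = 0.043 per year.
With n = 14: PMT = 2,000,000 / ([(1 − (1+r)^−n)/r]) = $193,106.91

$193,106.91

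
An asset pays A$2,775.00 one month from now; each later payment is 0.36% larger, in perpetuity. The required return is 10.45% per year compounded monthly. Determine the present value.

Periodic rate r = 0.1045/12 per month.
Growing perpetuity (Gordon): PV = PMT₁ / (r − g) = 2,775 / (r − 0.0036) = A$543,230.02.

A$543,230.02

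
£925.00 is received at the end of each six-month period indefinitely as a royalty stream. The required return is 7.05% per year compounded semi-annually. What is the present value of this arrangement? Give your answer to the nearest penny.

Periodic rate r = 0.0705/2 per half-year.
Level perpetuity: PV = PMT / r = 925 / (0.0705/2) = £26,241.13.

£26,241.13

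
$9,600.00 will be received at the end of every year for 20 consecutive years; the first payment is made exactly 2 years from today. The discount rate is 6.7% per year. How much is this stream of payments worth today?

$97,579.84

Ordinary annuity of 20 payments, first payment at period 2.
Periodic rate r = 0.067 per year.
The ordinary-annuity PV formula values the stream one period before the first payment (period 1); discount that back 1 periods:
PV₀ = 9,600 × [1 − (1+r)^−20] / r × (1+r)^−1 = $97,579.84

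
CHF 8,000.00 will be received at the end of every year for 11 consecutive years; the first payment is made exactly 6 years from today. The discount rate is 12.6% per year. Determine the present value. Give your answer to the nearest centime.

CHF 25,569.06

Ordinary annuity of 11 payments, first payment at period 6.
Periodic rate r = 0.126 per year.
The ordinary-annuity PV formula values the stream one period before the first payment (period 5); discount that back 5 periods:
PV₀ = 8,000 × [1 − (1+r)^−11] / r × (1+r)^−5 = CHF 25,569.06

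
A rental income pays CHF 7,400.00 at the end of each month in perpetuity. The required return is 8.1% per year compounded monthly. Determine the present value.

Periodic rate r = 0.081/12 per month.
Level perpetuity: PV = PMT / r = 7,400 / (0.081/12) = CHF 1,096,296.30.

CHF 1,096,296.30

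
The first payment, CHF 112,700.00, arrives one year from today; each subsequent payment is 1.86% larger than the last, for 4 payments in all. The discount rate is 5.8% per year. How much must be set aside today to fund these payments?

CHF 402,871.10

Periodic rate r = 0.058 per year.
Growing ordinary annuity: PV = PMT₁ × [1 − ((1+g)/(1+r))^n] / (r − g) = 112,700 × [1 − ((1+0.0186)/(1+r))^4] / (r − 0.0186) = CHF 402,871.10.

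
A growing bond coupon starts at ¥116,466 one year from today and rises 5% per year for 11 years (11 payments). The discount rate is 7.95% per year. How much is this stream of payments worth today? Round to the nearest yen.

Periodic rate r = 0.0795 per year.
Growing ordinary annuity: PV = PMT₁ × [1 − ((1+g)/(1+r))^n] / (r − g) = 116,466 × [1 − ((1+0.05)/(1+r))^11] / (r − 0.05) = ¥1,037,214.

¥1,037,214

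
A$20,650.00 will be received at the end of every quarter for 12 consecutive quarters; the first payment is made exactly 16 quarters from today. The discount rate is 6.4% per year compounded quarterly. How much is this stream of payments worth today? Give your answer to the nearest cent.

A$176,416.17

Ordinary annuity of 12 payments, first payment at period 16.
Periodic rate r = 0.064/4 per quarter; n is counted in quarters.
The ordinary-annuity PV formula values the stream one period before the first payment (period 15); discount that back 15 periods:
PV₀ = 20,650 × [1 − (1+r)^−12] / r × (1+r)^−15 = A$176,416.17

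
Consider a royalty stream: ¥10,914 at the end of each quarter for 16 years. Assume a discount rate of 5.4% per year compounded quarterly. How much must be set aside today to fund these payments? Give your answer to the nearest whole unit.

This is an ordinary annuity: 64 payments of ¥10,914 at the end of each quarter.
Periodic rate r = 0.054/4 per quarter; n is counted in quarters.
PV = PMT × [(1 − (1+r)^−n)/r] = 10,914 × [1 − (1+r)^−64] / r = ¥465,732

¥465,732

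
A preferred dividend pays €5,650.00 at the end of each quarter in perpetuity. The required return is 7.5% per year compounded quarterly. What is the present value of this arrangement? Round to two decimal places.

€301,333.33

Periodic rate r = 0.075/4 per quarter.
Level perpetuity: PV = PMT / r = 5,650 / (0.075/4) = €301,333.33.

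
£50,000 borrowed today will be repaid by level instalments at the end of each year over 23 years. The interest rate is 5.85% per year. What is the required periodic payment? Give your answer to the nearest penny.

£4,009.40

Level ordinary annuity; solve PV = PMT × [(1 − (1+r)^−n)/r] for PMT.
Periodic rate r = 0.0585 per year.
With n = 23: PMT = 50,000 / ([(1 − (1+r)^−n)/r]) = £4,009.40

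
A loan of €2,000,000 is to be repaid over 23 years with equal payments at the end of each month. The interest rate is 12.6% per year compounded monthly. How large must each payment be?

Level ordinary annuity; solve PV = PMT × [(1 − (1+r)^−n)/r] for PMT.
Periodic rate r = 0.126/12 per month; n is counted in months.
With n = 276: PMT = 2,000,000 / ([(1 − (1+r)^−n)/r]) = €22,245.12

€22,245.12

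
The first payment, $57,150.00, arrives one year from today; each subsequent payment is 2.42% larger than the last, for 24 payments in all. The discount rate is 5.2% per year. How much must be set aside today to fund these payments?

$974,749.16

Periodic rate r = 0.052 per year.
Growing ordinary annuity: PV = PMT₁ × [1 − ((1+g)/(1+r))^n] / (r − g) = 57,150 × [1 − ((1+0.0242)/(1+r))^24] / (r − 0.0242) = $974,749.16.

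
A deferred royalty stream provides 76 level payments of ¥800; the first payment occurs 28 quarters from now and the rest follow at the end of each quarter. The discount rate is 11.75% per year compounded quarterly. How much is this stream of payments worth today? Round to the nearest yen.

¥11,083

Ordinary annuity of 76 payments, first payment at period 28.
Periodic rate r = 0.1175/4 per quarter; n is counted in quarters.
The ordinary-annuity PV formula values the stream one period before the first payment (period 27); discount that back 27 periods:
PV₀ = 800 × [1 − (1+r)^−76] / r × (1+r)^−27 = ¥11,083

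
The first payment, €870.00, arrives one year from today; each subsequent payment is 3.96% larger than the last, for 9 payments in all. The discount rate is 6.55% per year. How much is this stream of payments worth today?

€6,673.23

Periodic rate r = 0.0655 per year.
Growing ordinary annuity: PV = PMT₁ × [1 − ((1+g)/(1+r))^n] / (r − g) = 870 × [1 − ((1+0.0396)/(1+r))^9] / (r − 0.0396) = €6,673.23.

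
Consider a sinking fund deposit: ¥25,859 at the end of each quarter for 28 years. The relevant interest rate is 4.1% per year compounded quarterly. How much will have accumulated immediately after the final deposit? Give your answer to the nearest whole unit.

¥5,382,502

This is an ordinary annuity: 112 deposits of ¥25,859 at the end of each quarter.
Periodic rate r = 0.041/4 per quarter; n is counted in quarters.
FV = PMT × [((1+r)^n − 1)/r] = 25,859 × [(1+r)^112 − 1] / r = ¥5,382,502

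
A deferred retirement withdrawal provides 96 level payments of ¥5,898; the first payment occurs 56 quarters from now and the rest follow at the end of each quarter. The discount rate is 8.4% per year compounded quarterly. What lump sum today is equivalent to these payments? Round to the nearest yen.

Ordinary annuity of 96 payments, first payment at period 56.
Periodic rate r = 0.084/4 per quarter; n is counted in quarters.
The ordinary-annuity PV formula values the stream one period before the first payment (period 55); discount that back 55 periods:
PV₀ = 5,898 × [1 − (1+r)^−96] / r × (1+r)^−55 = ¥77,372

¥77,372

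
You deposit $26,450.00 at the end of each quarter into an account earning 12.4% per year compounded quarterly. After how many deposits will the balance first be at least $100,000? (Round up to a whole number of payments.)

Periodic rate r = 0.124/4 per quarter; n is counted in quarters.
Ordinary annuity FV: 100,000 = 26,450 × [((1+r)^n − 1)/r].
(1+r)^n = 1 + 100,000 × r / 26,450, so n = ln(1 + 100,000·r/26,450) / ln(1+r) = 3.63.
Round up to a whole number of payments: n = 4.

4 payments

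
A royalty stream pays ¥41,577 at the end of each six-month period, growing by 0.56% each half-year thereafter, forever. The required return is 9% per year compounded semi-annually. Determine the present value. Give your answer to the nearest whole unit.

¥1,055,254

Periodic rate r = 0.09/2 per half-year.
Growing perpetuity (Gordon): PV = PMT₁ / (r − g) = 41,577 / (r − 0.0056) = ¥1,055,254.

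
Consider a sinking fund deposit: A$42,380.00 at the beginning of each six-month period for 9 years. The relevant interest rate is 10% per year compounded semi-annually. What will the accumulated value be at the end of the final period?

This is an annuity due: 18 deposits of A$42,380.00 at the beginning of each six-month period.
Periodic rate r = 0.1/2 per half-year; n is counted in half-years.
FV = PMT × [((1+r)^n − 1)/r] × (1+r) = 42,380 × [(1+r)^18 − 1] / r × (1+r) = A$1,251,862.99

A$1,251,862.99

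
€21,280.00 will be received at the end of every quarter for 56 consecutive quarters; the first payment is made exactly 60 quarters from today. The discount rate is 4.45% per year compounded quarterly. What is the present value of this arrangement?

Ordinary annuity of 56 payments, first payment at period 60.
Periodic rate r = 0.0445/4 per quarter; n is counted in quarters.
The ordinary-annuity PV formula values the stream one period before the first payment (period 59); discount that back 59 periods:
PV₀ = 21,280 × [1 − (1+r)^−56] / r × (1+r)^−59 = €459,893.42

€459,893.42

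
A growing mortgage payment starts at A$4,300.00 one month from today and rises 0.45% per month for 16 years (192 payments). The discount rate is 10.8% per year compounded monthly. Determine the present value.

Periodic rate r = 0.108/12 per month; n is counted in months.
Growing ordinary annuity: PV = PMT₁ × [1 − ((1+g)/(1+r))^n] / (r − g) = 4,300 × [1 − ((1+0.0045)/(1+r))^192] / (r − 0.0045) = A$550,475.64.

A$550,475.64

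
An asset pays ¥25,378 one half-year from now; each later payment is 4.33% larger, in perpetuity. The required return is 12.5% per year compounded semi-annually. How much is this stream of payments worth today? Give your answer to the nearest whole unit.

Periodic rate r = 0.125/2 per half-year.
Growing perpetuity (Gordon): PV = PMT₁ / (r − g) = 25,378 / (r − 0.0433) = ¥1,321,771.

¥1,321,771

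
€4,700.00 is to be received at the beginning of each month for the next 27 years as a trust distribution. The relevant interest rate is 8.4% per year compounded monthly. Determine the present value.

€605,581.20

This is an annuity due: 324 payments of €4,700.00 at the beginning of each month.
Periodic rate r = 0.084/12 per month; n is counted in months.
PV = PMT × [(1 − (1+r)^−n)/r] × (1+r) = 4,700 × [1 − (1+r)^−324] / r × (1+r) = €605,581.20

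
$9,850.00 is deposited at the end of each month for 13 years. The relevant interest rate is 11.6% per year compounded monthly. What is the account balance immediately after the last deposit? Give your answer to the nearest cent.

$3,551,183.81

This is an ordinary annuity: 156 deposits of $9,850.00 at the end of each month.
Periodic rate r = 0.116/12 per month; n is counted in months.
FV = PMT × [((1+r)^n − 1)/r] = 9,850 × [(1+r)^156 − 1] / r = $3,551,183.81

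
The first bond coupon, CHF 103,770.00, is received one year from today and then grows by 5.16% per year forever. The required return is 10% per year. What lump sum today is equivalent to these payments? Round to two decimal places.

CHF 2,144,008.26

Periodic rate r = 0.1 per year.
Growing perpetuity (Gordon): PV = PMT₁ / (r − g) = 103,770 / (r − 0.0516) = CHF 2,144,008.26.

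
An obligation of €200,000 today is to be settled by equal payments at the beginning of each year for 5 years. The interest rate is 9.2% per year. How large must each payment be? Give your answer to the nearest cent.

€47,331.13

Level annuity due; solve PV = PMT × [(1 − (1+r)^−n)/r] × (1+r) for PMT.
Periodic rate r = 0.092 per year.
With n = 5: PMT = 200,000 / ([(1 − (1+r)^−n)/r] × (1+r)) = €47,331.13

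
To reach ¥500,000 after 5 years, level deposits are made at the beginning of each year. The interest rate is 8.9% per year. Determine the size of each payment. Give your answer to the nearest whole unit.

Level annuity due; solve FV = PMT × [((1+r)^n − 1)/r] × (1+r) for PMT.
Periodic rate r = 0.089 per year.
With n = 5: PMT = 500,000 / ([((1+r)^n − 1)/r] × (1+r)) = ¥76,871

¥76,871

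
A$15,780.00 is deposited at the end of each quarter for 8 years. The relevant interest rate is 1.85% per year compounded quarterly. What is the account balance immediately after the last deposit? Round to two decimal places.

This is an ordinary annuity: 32 deposits of A$15,780.00 at the end of each quarter.
Periodic rate r = 0.0185/4 per quarter; n is counted in quarters.
FV = PMT × [((1+r)^n − 1)/r] = 15,780 × [(1+r)^32 − 1] / r = A$542,891.16

A$542,891.16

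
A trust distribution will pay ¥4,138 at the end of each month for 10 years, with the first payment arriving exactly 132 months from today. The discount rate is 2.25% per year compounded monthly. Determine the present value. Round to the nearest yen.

Ordinary annuity of 120 payments, first payment at period 132.
Periodic rate r = 0.0225/12 per month; n is counted in months.
The ordinary-annuity PV formula values the stream one period before the first payment (period 131); discount that back 131 periods:
PV₀ = 4,138 × [1 − (1+r)^−120] / r × (1+r)^−131 = ¥347,610

¥347,610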